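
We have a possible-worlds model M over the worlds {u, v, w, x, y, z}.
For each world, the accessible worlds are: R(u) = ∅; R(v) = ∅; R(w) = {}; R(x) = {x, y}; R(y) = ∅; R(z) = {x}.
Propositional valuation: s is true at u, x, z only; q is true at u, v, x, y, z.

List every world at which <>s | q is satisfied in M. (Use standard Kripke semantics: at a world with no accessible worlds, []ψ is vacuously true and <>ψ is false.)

Let φ = <>s | q. Evaluate φ at each world:
  u (successors ∅): φ is true.
  v (successors ∅): φ is true.
  w (successors ∅): φ is false.
  x (successors {x, y}): φ is true.
  y (successors ∅): φ is true.
  z (successors {x}): φ is true.
For instance, at z:
  At z: <>s is true, q is true, so <>s | q is true.
    At z: <>s requires s at some successor in {x}.
      s holds at x, so <>s is true at z.
Satisfying worlds: {u, v, x, y, z}

u, v, x, y, z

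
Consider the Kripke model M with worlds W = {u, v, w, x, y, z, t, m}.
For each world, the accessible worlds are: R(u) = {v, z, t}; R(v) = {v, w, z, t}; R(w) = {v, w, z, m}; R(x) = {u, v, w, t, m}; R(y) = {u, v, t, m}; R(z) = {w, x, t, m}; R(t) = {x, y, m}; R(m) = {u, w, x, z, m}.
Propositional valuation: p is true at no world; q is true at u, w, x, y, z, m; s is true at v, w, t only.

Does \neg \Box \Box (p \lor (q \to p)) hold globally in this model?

Let φ = \neg \Box \Box (p \lor (q \to p)). Evaluate φ at each world:
  u (successors {v, z, t}): φ is true.
  v (successors {v, w, z, t}): φ is true.
  w (successors {v, w, z, m}): φ is true.
  x (successors {u, v, w, t, m}): φ is true.
  y (successors {u, v, t, m}): φ is true.
  z (successors {w, x, t, m}): φ is true.
  t (successors {x, y, m}): φ is true.
  m (successors {u, w, x, z, m}): φ is true.
For instance, at t:
  At t: \Box \Box (p \lor (q \to p)) is false, so \neg \Box \Box (p \lor (q \to p)) is true.
    At t: \Box \Box (p \lor (q \to p)) requires \Box (p \lor (q \to p)) at every successor {x, y, m}.
      \Box (p \lor (q \to p)) fails at x, so \Box \Box (p \lor (q \to p)) is false at t.

Yes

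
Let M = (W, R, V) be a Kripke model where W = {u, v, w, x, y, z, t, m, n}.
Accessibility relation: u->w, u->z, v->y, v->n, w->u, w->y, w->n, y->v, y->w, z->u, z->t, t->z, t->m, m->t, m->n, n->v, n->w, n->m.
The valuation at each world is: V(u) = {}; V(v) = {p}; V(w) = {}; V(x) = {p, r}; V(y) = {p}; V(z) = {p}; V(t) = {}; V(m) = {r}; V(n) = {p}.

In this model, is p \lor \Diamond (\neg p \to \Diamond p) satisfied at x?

Yes

Recall that \Diamond ψ holds at a world iff ψ holds at some accessible world.
At x: p is true, \Diamond (\neg p \to \Diamond p) is false, so p \lor \Diamond (\neg p \to \Diamond p) is true.
  At x: no accessible worlds, so \Diamond (\neg p \to \Diamond p) is false.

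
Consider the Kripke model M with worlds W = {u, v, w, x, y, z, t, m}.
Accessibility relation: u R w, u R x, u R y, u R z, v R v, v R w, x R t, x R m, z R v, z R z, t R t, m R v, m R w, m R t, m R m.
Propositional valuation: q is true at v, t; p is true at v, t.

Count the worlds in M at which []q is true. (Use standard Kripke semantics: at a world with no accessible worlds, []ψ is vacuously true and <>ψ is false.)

3

Let φ = []q. Evaluate φ at each world:
  u (successors {w, x, y, z}): φ is false.
  v (successors {v, w}): φ is false.
  w (successors ∅): φ is true.
  x (successors {t, m}): φ is false.
  y (successors ∅): φ is true.
  z (successors {v, z}): φ is false.
  t (successors {t}): φ is true.
  m (successors {v, w, t, m}): φ is false.
For instance, at x:
  At x: []q requires q at every successor {t, m}.
    q fails at m, so []q is false at x.
Satisfying worlds: {w, y, t}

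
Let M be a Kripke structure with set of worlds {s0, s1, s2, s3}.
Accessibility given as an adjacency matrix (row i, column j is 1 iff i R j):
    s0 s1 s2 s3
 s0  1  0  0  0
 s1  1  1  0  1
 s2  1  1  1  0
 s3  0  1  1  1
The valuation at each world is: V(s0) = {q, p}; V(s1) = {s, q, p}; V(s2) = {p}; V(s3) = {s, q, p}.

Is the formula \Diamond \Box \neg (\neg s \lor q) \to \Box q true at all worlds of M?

Let φ = \Diamond \Box \neg (\neg s \lor q) \to \Box q. Evaluate φ at each world:
  s0 (successors {s0}): φ is true.
  s1 (successors {s0, s1, s3}): φ is true.
  s2 (successors {s0, s1, s2}): φ is true.
  s3 (successors {s1, s2, s3}): φ is true.
For instance, at s2:
  At s2: \Diamond \Box \neg (\neg s \lor q) is false, \Box q is false, so \Diamond \Box \neg (\neg s \lor q) \to \Box q is true.
    At s2: \Diamond \Box \neg (\neg s \lor q) requires \Box \neg (\neg s \lor q) at some successor in {s0, s1, s2}.
      At s0: \Box \neg (\neg s \lor q) is false.
      At s1: \Box \neg (\neg s \lor q) is false.
      At s2: \Box \neg (\neg s \lor q) is false.
    So \Diamond \Box \neg (\neg s \lor q) is false at s2.
    At s2: \Box q requires q at every successor {s0, s1, s2}.
      q fails at s2, so \Box q is false at s2.

Yes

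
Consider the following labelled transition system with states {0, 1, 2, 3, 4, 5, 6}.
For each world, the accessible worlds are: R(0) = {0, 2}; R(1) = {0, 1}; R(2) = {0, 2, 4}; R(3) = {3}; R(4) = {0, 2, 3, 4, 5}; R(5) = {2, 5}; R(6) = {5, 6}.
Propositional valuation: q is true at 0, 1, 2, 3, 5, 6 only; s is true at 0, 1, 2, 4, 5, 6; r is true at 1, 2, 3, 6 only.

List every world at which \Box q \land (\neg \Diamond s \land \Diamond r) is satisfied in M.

Let φ = \Box q \land (\neg \Diamond s \land \Diamond r). Evaluate φ at each world:
  0 (successors {0, 2}): φ is false.
  1 (successors {0, 1}): φ is false.
  2 (successors {0, 2, 4}): φ is false.
  3 (successors {3}): φ is true.
  4 (successors {0, 2, 3, 4, 5}): φ is false.
  5 (successors {2, 5}): φ is false.
  6 (successors {5, 6}): φ is false.
For instance, at 5:
  At 5: \Box q is true, \neg \Diamond s \land \Diamond r is false, so \Box q \land (\neg \Diamond s \land \Diamond r) is false.
    At 5: \Box q requires q at every successor {2, 5}.
      At 2: q is true.
      At 5: q is true.
    So \Box q is true at 5.
    At 5: \neg \Diamond s is false, \Diamond r is true, so \neg \Diamond s \land \Diamond r is false.
      At 5: \Diamond s is true, so \neg \Diamond s is false.
      At 5: \Diamond r requires r at some successor in {2, 5}.
        r holds at 2, so \Diamond r is true at 5.
Satisfying worlds: {3}

3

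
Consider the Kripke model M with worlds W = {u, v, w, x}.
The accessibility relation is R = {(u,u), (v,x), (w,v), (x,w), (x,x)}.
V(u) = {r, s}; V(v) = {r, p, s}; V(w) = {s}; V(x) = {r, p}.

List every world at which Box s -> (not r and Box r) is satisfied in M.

Let φ = Box s -> (not r and Box r). Evaluate φ at each world:
  u (successors {u}): φ is false.
  v (successors {x}): φ is true.
  w (successors {v}): φ is true.
  x (successors {w, x}): φ is true.
For instance, at x:
  At x: Box s is false, not r and Box r is false, so Box s -> (not r and Box r) is true.
    At x: Box s requires s at every successor {w, x}.
      s fails at x, so Box s is false at x.
    At x: not r is false, Box r is false, so not r and Box r is false.
      At x: Box r requires r at every successor {w, x}.
        r fails at w, so Box r is false at x.
Satisfying worlds: {v, w, x}

v, w, x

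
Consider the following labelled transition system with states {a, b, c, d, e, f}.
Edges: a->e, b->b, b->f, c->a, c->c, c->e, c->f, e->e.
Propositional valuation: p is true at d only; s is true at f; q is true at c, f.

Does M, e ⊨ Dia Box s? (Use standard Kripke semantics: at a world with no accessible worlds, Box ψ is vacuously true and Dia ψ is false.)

At e: Dia Box s requires Box s at some successor in {e}.
  At e: Box s is false.
So Dia Box s is false at e.

No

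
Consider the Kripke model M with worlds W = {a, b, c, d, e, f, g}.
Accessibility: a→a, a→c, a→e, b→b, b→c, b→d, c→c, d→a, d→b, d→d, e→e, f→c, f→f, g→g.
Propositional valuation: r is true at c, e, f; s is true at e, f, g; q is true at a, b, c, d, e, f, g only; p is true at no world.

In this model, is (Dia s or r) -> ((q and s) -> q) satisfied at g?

Yes

At g: Dia s or r is true, (q and s) -> q is true, so (Dia s or r) -> ((q and s) -> q) is true.
  At g: Dia s is true, r is false, so Dia s or r is true.
    At g: Dia s requires s at some successor in {g}.
      s holds at g, so Dia s is true at g.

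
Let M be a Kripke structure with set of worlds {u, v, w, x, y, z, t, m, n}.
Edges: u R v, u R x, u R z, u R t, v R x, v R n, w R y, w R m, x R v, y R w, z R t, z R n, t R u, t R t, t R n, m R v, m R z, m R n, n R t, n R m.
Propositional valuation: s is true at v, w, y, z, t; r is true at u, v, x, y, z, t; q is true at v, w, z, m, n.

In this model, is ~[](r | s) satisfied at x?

Recall that []ψ holds at a world iff ψ holds at every accessible world, and <>ψ holds iff ψ holds at some accessible world.
At x: [](r | s) is true, so ~[](r | s) is false.
  At x: [](r | s) requires r | s at every successor {v}.
    At v: r | s is true.
  So [](r | s) is true at x.

No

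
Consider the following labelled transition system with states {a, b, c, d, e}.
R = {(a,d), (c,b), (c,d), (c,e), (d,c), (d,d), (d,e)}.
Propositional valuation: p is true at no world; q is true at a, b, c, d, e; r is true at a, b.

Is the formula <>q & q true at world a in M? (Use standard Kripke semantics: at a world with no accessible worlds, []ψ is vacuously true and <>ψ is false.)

Yes

At a: <>q is true, q is true, so <>q & q is true.
  At a: <>q requires q at some successor in {d}.
    q holds at d, so <>q is true at a.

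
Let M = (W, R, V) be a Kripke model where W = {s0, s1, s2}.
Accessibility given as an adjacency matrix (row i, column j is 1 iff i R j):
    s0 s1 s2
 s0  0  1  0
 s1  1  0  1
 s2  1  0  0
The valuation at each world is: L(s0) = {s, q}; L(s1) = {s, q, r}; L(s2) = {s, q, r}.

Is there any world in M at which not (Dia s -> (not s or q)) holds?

No

Let φ = not (Dia s -> (not s or q)). Evaluate φ at each world:
  s0 (successors {s1}): φ is false.
  s1 (successors {s0, s2}): φ is false.
  s2 (successors {s0}): φ is false.
For instance, at s0:
  At s0: Dia s -> (not s or q) is true, so not (Dia s -> (not s or q)) is false.
    At s0: Dia s is true, not s or q is true, so Dia s -> (not s or q) is true.
      At s0: Dia s requires s at some successor in {s1}.
        s holds at s1, so Dia s is true at s0.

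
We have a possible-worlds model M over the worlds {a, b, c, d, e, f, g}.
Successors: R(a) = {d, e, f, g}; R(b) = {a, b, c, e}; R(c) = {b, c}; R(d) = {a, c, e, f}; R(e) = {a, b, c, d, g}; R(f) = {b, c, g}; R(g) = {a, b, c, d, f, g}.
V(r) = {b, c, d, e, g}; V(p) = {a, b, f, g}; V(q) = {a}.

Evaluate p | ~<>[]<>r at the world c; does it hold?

No

At c: p is false, ~<>[]<>r is false, so p | ~<>[]<>r is false.
  At c: <>[]<>r is true, so ~<>[]<>r is false.
    At c: <>[]<>r requires []<>r at some successor in {b, c}.
      []<>r holds at b, so <>[]<>r is true at c.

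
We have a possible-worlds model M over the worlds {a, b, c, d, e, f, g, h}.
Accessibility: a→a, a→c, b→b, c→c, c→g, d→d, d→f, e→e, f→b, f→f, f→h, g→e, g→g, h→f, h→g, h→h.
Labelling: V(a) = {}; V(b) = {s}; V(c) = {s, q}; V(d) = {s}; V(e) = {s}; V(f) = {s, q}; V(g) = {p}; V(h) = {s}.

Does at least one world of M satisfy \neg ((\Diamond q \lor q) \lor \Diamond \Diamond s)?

Let φ = \neg ((\Diamond q \lor q) \lor \Diamond \Diamond s). Evaluate φ at each world:
  a (successors {a, c}): φ is false.
  b (successors {b}): φ is false.
  c (successors {c, g}): φ is false.
  d (successors {d, f}): φ is false.
  e (successors {e}): φ is false.
  f (successors {b, f, h}): φ is false.
  g (successors {e, g}): φ is false.
  h (successors {f, g, h}): φ is false.
For instance, at d:
  At d: (\Diamond q \lor q) \lor \Diamond \Diamond s is true, so \neg ((\Diamond q \lor q) \lor \Diamond \Diamond s) is false.
    At d: \Diamond q \lor q is true, \Diamond \Diamond s is true, so (\Diamond q \lor q) \lor \Diamond \Diamond s is true.
      At d: \Diamond q is true, q is false, so \Diamond q \lor q is true.
      At d: \Diamond \Diamond s requires \Diamond s at some successor in {d, f}.
        \Diamond s holds at d, so \Diamond \Diamond s is true at d.

No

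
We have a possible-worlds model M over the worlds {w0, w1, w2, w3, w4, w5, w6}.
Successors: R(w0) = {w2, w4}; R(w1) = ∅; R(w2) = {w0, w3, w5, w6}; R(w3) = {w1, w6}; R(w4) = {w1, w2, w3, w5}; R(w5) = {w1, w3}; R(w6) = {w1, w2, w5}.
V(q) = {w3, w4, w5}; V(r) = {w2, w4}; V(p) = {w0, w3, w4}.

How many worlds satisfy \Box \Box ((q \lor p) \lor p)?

1

Let φ = \Box \Box ((q \lor p) \lor p). Evaluate φ at each world:
  w0 (successors {w2, w4}): φ is false.
  w1 (successors ∅): φ is true.
  w2 (successors {w0, w3, w5, w6}): φ is false.
  w3 (successors {w1, w6}): φ is false.
  w4 (successors {w1, w2, w3, w5}): φ is false.
  w5 (successors {w1, w3}): φ is false.
  w6 (successors {w1, w2, w5}): φ is false.
For instance, at w2:
  At w2: \Box \Box ((q \lor p) \lor p) requires \Box ((q \lor p) \lor p) at every successor {w0, w3, w5, w6}.
    \Box ((q \lor p) \lor p) fails at w0, so \Box \Box ((q \lor p) \lor p) is false at w2.
      At w0: \Box ((q \lor p) \lor p) requires (q \lor p) \lor p at every successor {w2, w4}.
        (q \lor p) \lor p fails at w2, so \Box ((q \lor p) \lor p) is false at w0.
Satisfying worlds: {w1}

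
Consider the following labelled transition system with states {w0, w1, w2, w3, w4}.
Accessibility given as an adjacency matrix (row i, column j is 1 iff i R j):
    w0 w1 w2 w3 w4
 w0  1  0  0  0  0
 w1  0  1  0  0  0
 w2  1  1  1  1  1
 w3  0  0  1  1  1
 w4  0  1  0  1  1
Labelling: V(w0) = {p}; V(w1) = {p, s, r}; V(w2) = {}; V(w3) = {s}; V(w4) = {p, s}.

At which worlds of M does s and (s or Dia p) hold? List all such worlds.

w1, w3, w4

Recall that Dia ψ holds at a world iff ψ holds at some accessible world.
Let φ = s and (s or Dia p). Evaluate φ at each world:
  w0 (successors {w0}): φ is false.
  w1 (successors {w1}): φ is true.
  w2 (successors {w0, w1, w2, w3, w4}): φ is false.
  w3 (successors {w2, w3, w4}): φ is true.
  w4 (successors {w1, w3, w4}): φ is true.
For instance, at w3:
  At w3: s is true, s or Dia p is true, so s and (s or Dia p) is true.
    At w3: s is true, Dia p is true, so s or Dia p is true.
      At w3: Dia p requires p at some successor in {w2, w3, w4}.
        p holds at w4, so Dia p is true at w3.
Satisfying worlds: {w1, w3, w4}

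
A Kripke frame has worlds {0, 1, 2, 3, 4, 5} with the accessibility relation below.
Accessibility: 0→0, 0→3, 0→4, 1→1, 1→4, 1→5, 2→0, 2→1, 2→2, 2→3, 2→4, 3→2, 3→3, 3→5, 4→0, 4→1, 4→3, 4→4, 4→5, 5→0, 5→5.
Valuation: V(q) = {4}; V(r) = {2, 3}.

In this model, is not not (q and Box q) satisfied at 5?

No

At 5: not (q and Box q) is true, so not not (q and Box q) is false.
  At 5: q and Box q is false, so not (q and Box q) is true.
    At 5: q is false, Box q is false, so q and Box q is false.
      At 5: Box q requires q at every successor {0, 5}.
        q fails at 0, so Box q is false at 5.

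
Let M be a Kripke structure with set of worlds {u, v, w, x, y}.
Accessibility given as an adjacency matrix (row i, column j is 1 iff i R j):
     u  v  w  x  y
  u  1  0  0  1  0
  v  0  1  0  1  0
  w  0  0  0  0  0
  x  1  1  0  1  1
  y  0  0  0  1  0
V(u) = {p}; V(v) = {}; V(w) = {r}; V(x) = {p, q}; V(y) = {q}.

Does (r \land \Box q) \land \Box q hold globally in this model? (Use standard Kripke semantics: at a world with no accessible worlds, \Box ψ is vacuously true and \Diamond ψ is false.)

No

Let φ = (r \land \Box q) \land \Box q. Evaluate φ at each world:
  u (successors {u, x}): φ is false.
  v (successors {v, x}): φ is false.
  w (successors ∅): φ is true.
  x (successors {u, v, x, y}): φ is false.
  y (successors {x}): φ is false.
Detail at u (counterexample):
  At u: r \land \Box q is false, \Box q is false, so (r \land \Box q) \land \Box q is false.
    At u: r is false, \Box q is false, so r \land \Box q is false.
      At u: \Box q requires q at every successor {u, x}.
        q fails at u, so \Box q is false at u.
    At u: \Box q requires q at every successor {u, x}.
      q fails at u, so \Box q is false at u.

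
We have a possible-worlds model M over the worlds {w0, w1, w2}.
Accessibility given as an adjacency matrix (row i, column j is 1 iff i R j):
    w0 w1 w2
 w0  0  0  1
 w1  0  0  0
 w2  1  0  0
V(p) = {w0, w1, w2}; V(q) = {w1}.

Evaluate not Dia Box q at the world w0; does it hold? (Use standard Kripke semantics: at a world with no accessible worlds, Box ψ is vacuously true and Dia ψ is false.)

At w0: Dia Box q is false, so not Dia Box q is true.
  At w0: Dia Box q requires Box q at some successor in {w2}.
    At w2: Box q is false.
  So Dia Box q is false at w0.

Yes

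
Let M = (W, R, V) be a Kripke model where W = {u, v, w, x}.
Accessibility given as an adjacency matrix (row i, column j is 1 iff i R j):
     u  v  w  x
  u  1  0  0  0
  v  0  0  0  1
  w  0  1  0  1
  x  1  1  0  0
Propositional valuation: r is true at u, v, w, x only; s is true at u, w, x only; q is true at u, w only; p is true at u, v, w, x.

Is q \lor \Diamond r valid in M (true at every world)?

Yes

Let φ = q \lor \Diamond r. Evaluate φ at each world:
  u (successors {u}): φ is true.
  v (successors {x}): φ is true.
  w (successors {v, x}): φ is true.
  x (successors {u, v}): φ is true.
For instance, at u:
  At u: q is true, \Diamond r is true, so q \lor \Diamond r is true.
    At u: \Diamond r requires r at some successor in {u}.
      r holds at u, so \Diamond r is true at u.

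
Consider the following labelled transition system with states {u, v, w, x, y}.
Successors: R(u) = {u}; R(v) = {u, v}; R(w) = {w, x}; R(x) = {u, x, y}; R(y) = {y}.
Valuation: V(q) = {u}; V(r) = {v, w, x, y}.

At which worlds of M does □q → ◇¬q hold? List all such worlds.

v, w, x, y

Let φ = □q → ◇¬q. Evaluate φ at each world:
  u (successors {u}): φ is false.
  v (successors {u, v}): φ is true.
  w (successors {w, x}): φ is true.
  x (successors {u, x, y}): φ is true.
  y (successors {y}): φ is true.
For instance, at x:
  At x: □q is false, ◇¬q is true, so □q → ◇¬q is true.
    At x: □q requires q at every successor {u, x, y}.
      q fails at x, so □q is false at x.
    At x: ◇¬q requires ¬q at some successor in {u, x, y}.
      ¬q holds at x, so ◇¬q is true at x.
Satisfying worlds: {v, w, x, y}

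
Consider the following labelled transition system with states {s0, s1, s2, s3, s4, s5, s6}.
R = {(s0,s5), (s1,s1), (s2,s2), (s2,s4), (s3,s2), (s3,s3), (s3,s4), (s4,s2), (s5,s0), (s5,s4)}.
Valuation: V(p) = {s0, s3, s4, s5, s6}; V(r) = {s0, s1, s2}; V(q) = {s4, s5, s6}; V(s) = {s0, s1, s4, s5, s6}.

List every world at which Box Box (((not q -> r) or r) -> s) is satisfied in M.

s0, s1, s6

Let φ = Box Box (((not q -> r) or r) -> s). Evaluate φ at each world:
  s0 (successors {s5}): φ is true.
  s1 (successors {s1}): φ is true.
  s2 (successors {s2, s4}): φ is false.
  s3 (successors {s2, s3, s4}): φ is false.
  s4 (successors {s2}): φ is false.
  s5 (successors {s0, s4}): φ is false.
  s6 (successors ∅): φ is true.
For instance, at s5:
  At s5: Box Box (((not q -> r) or r) -> s) requires Box (((not q -> r) or r) -> s) at every successor {s0, s4}.
    Box (((not q -> r) or r) -> s) fails at s4, so Box Box (((not q -> r) or r) -> s) is false at s5.
      At s4: Box (((not q -> r) or r) -> s) requires ((not q -> r) or r) -> s at every successor {s2}.
        ((not q -> r) or r) -> s fails at s2, so Box (((not q -> r) or r) -> s) is false at s4.
Satisfying worlds: {s0, s1, s6}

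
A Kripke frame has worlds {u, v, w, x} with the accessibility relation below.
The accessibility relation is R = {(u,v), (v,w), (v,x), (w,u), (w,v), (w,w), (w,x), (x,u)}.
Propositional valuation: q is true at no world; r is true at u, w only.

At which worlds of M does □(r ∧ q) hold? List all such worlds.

Let φ = □(r ∧ q). Evaluate φ at each world:
  u (successors {v}): φ is false.
  v (successors {w, x}): φ is false.
  w (successors {u, v, w, x}): φ is false.
  x (successors {u}): φ is false.
For instance, at x:
  At x: □(r ∧ q) requires r ∧ q at every successor {u}.
    r ∧ q fails at u, so □(r ∧ q) is false at x.
Satisfying worlds: none.

none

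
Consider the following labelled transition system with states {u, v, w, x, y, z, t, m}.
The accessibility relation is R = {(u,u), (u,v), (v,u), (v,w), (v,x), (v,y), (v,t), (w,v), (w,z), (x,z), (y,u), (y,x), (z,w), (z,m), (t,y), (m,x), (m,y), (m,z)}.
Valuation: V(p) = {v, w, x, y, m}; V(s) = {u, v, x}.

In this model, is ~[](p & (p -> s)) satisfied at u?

At u: [](p & (p -> s)) is false, so ~[](p & (p -> s)) is true.
  At u: [](p & (p -> s)) requires p & (p -> s) at every successor {u, v}.
    p & (p -> s) fails at u, so [](p & (p -> s)) is false at u.

Yes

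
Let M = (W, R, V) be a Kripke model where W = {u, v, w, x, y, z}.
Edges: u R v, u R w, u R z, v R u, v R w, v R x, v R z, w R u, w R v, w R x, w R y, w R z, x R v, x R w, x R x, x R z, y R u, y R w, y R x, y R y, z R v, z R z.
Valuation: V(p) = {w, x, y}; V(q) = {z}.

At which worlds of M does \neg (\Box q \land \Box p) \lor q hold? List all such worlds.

u, v, w, x, y, z

Recall that \Box ψ holds at a world iff ψ holds at every accessible world, and \Diamond ψ holds iff ψ holds at some accessible world.
Let φ = \neg (\Box q \land \Box p) \lor q. Evaluate φ at each world:
  u (successors {v, w, z}): φ is true.
  v (successors {u, w, x, z}): φ is true.
  w (successors {u, v, x, y, z}): φ is true.
  x (successors {v, w, x, z}): φ is true.
  y (successors {u, w, x, y}): φ is true.
  z (successors {v, z}): φ is true.
For instance, at v:
  At v: \neg (\Box q \land \Box p) is true, q is false, so \neg (\Box q \land \Box p) \lor q is true.
    At v: \Box q \land \Box p is false, so \neg (\Box q \land \Box p) is true.
      At v: \Box q is false, \Box p is false, so \Box q \land \Box p is false.
Satisfying worlds: {u, v, w, x, y, z}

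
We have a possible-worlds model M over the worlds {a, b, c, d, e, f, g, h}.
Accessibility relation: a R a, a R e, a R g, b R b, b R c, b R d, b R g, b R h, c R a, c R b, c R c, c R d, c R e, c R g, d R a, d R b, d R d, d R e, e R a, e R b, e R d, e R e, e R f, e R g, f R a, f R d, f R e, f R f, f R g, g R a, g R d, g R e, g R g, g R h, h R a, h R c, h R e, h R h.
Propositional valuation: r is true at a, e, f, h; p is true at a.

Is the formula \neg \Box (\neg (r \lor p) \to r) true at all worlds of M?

Let φ = \neg \Box (\neg (r \lor p) \to r). Evaluate φ at each world:
  a (successors {a, e, g}): φ is true.
  b (successors {b, c, d, g, h}): φ is true.
  c (successors {a, b, c, d, e, g}): φ is true.
  d (successors {a, b, d, e}): φ is true.
  e (successors {a, b, d, e, f, g}): φ is true.
  f (successors {a, d, e, f, g}): φ is true.
  g (successors {a, d, e, g, h}): φ is true.
  h (successors {a, c, e, h}): φ is true.
For instance, at f:
  At f: \Box (\neg (r \lor p) \to r) is false, so \neg \Box (\neg (r \lor p) \to r) is true.
    At f: \Box (\neg (r \lor p) \to r) requires \neg (r \lor p) \to r at every successor {a, d, e, f, g}.
      \neg (r \lor p) \to r fails at d, so \Box (\neg (r \lor p) \to r) is false at f.

Yes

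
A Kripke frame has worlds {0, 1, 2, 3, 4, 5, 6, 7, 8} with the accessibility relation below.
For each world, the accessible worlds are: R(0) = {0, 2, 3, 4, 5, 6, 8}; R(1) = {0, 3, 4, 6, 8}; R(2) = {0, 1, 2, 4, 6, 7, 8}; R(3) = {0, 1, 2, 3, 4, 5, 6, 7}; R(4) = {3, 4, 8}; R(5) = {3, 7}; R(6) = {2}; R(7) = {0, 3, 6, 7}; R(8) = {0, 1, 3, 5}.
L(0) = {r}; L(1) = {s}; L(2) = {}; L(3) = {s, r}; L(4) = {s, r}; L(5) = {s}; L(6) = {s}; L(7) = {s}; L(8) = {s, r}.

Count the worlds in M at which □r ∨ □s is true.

Recall that □ψ holds at a world iff ψ holds at every accessible world, and ◇ψ holds iff ψ holds at some accessible world.
Let φ = □r ∨ □s. Evaluate φ at each world:
  0 (successors {0, 2, 3, 4, 5, 6, 8}): φ is false.
  1 (successors {0, 3, 4, 6, 8}): φ is false.
  2 (successors {0, 1, 2, 4, 6, 7, 8}): φ is false.
  3 (successors {0, 1, 2, 3, 4, 5, 6, 7}): φ is false.
  4 (successors {3, 4, 8}): φ is true.
  5 (successors {3, 7}): φ is true.
  6 (successors {2}): φ is false.
  7 (successors {0, 3, 6, 7}): φ is false.
  8 (successors {0, 1, 3, 5}): φ is false.
For instance, at 7:
  At 7: □r is false, □s is false, so □r ∨ □s is false.
    At 7: □r requires r at every successor {0, 3, 6, 7}.
      r fails at 6, so □r is false at 7.
    At 7: □s requires s at every successor {0, 3, 6, 7}.
      s fails at 0, so □s is false at 7.
Satisfying worlds: {4, 5}

2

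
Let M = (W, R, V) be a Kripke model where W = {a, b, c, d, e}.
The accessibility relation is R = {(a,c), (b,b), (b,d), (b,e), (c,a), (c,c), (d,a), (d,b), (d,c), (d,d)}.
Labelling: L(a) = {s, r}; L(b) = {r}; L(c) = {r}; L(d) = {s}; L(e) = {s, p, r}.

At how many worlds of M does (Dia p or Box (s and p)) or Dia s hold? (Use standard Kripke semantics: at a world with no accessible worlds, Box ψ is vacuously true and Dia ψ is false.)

Recall that Box ψ holds at a world iff ψ holds at every accessible world, and Dia ψ holds iff ψ holds at some accessible world.
Let φ = (Dia p or Box (s and p)) or Dia s. Evaluate φ at each world:
  a (successors {c}): φ is false.
  b (successors {b, d, e}): φ is true.
  c (successors {a, c}): φ is true.
  d (successors {a, b, c, d}): φ is true.
  e (successors ∅): φ is true.
For instance, at d:
  At d: Dia p or Box (s and p) is false, Dia s is true, so (Dia p or Box (s and p)) or Dia s is true.
    At d: Dia p is false, Box (s and p) is false, so Dia p or Box (s and p) is false.
      At d: Dia p requires p at some successor in {a, b, c, d}.
        At a: p is false.
        At b: p is false.
        At c: p is false.
        At d: p is false.
      So Dia p is false at d.
      At d: Box (s and p) requires s and p at every successor {a, b, c, d}.
        s and p fails at a, so Box (s and p) is false at d.
    At d: Dia s requires s at some successor in {a, b, c, d}.
      s holds at a, so Dia s is true at d.
Satisfying worlds: {b, c, d, e}

4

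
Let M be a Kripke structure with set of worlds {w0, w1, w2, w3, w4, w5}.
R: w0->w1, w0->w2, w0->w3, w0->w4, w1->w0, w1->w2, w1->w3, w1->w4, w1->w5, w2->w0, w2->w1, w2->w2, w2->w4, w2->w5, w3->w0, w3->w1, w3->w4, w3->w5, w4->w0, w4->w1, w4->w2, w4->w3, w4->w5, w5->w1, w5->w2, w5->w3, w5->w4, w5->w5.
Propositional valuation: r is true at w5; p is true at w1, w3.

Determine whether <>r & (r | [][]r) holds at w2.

At w2: <>r is true, r | [][]r is false, so <>r & (r | [][]r) is false.
  At w2: <>r requires r at some successor in {w0, w1, w2, w4, w5}.
    r holds at w5, so <>r is true at w2.
  At w2: r is false, [][]r is false, so r | [][]r is false.
    At w2: [][]r requires []r at every successor {w0, w1, w2, w4, w5}.
      []r fails at w0, so [][]r is false at w2.

No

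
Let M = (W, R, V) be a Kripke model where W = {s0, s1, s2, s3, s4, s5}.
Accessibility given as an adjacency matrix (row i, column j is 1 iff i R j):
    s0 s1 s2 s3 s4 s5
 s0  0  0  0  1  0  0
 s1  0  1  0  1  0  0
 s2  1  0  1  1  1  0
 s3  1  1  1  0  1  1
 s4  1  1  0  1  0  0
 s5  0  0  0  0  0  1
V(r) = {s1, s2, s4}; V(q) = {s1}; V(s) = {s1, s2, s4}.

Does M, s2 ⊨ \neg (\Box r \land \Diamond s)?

Recall that \Box ψ holds at a world iff ψ holds at every accessible world, and \Diamond ψ holds iff ψ holds at some accessible world.
At s2: \Box r \land \Diamond s is false, so \neg (\Box r \land \Diamond s) is true.
  At s2: \Box r is false, \Diamond s is true, so \Box r \land \Diamond s is false.
    At s2: \Box r requires r at every successor {s0, s2, s3, s4}.
      r fails at s0, so \Box r is false at s2.
    At s2: \Diamond s requires s at some successor in {s0, s2, s3, s4}.
      s holds at s2, so \Diamond s is true at s2.

Yes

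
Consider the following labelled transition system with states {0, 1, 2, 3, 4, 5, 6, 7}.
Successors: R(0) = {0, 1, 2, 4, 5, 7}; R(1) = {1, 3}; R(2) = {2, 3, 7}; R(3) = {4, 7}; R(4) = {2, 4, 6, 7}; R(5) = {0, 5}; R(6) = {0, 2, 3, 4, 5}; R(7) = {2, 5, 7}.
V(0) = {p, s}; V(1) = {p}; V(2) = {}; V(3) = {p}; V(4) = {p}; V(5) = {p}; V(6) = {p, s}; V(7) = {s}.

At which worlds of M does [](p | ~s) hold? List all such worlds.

Recall that []ψ holds at a world iff ψ holds at every accessible world, and <>ψ holds iff ψ holds at some accessible world.
Let φ = [](p | ~s). Evaluate φ at each world:
  0 (successors {0, 1, 2, 4, 5, 7}): φ is false.
  1 (successors {1, 3}): φ is true.
  2 (successors {2, 3, 7}): φ is false.
  3 (successors {4, 7}): φ is false.
  4 (successors {2, 4, 6, 7}): φ is false.
  5 (successors {0, 5}): φ is true.
  6 (successors {0, 2, 3, 4, 5}): φ is true.
  7 (successors {2, 5, 7}): φ is false.
For instance, at 0:
  At 0: [](p | ~s) requires p | ~s at every successor {0, 1, 2, 4, 5, 7}.
    p | ~s fails at 7, so [](p | ~s) is false at 0.
Satisfying worlds: {1, 5, 6}

1, 5, 6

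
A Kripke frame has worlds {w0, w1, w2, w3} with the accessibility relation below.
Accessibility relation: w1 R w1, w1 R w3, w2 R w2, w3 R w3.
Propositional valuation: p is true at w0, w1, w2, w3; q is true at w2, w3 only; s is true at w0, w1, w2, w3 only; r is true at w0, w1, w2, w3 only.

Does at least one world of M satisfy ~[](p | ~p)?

No

Let φ = ~[](p | ~p). Evaluate φ at each world:
  w0 (successors ∅): φ is false.
  w1 (successors {w1, w3}): φ is false.
  w2 (successors {w2}): φ is false.
  w3 (successors {w3}): φ is false.
For instance, at w3:
  At w3: [](p | ~p) is true, so ~[](p | ~p) is false.
    At w3: [](p | ~p) requires p | ~p at every successor {w3}.
      At w3: p | ~p is true.
    So [](p | ~p) is true at w3.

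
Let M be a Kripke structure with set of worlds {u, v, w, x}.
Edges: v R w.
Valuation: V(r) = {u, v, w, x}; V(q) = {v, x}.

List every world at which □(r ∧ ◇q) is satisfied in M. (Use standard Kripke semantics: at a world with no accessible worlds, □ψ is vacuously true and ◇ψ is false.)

u, w, x

Recall that □ψ holds at a world iff ψ holds at every accessible world, and ◇ψ holds iff ψ holds at some accessible world.
Let φ = □(r ∧ ◇q). Evaluate φ at each world:
  u (successors ∅): φ is true.
  v (successors {w}): φ is false.
  w (successors ∅): φ is true.
  x (successors ∅): φ is true.
For instance, at v:
  At v: □(r ∧ ◇q) requires r ∧ ◇q at every successor {w}.
    r ∧ ◇q fails at w, so □(r ∧ ◇q) is false at v.
      At w: r is true, ◇q is false, so r ∧ ◇q is false.
Satisfying worlds: {u, w, x}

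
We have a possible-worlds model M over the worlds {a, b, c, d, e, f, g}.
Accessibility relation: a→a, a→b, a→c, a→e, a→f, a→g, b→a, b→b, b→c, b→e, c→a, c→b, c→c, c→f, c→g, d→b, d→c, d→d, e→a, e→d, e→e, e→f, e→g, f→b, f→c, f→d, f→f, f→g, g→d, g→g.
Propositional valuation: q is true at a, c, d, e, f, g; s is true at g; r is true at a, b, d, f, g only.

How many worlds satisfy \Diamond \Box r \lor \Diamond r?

7

Let φ = \Diamond \Box r \lor \Diamond r. Evaluate φ at each world:
  a (successors {a, b, c, e, f, g}): φ is true.
  b (successors {a, b, c, e}): φ is true.
  c (successors {a, b, c, f, g}): φ is true.
  d (successors {b, c, d}): φ is true.
  e (successors {a, d, e, f, g}): φ is true.
  f (successors {b, c, d, f, g}): φ is true.
  g (successors {d, g}): φ is true.
For instance, at c:
  At c: \Diamond \Box r is true, \Diamond r is true, so \Diamond \Box r \lor \Diamond r is true.
    At c: \Diamond \Box r requires \Box r at some successor in {a, b, c, f, g}.
      \Box r holds at g, so \Diamond \Box r is true at c.
    At c: \Diamond r requires r at some successor in {a, b, c, f, g}.
      r holds at a, so \Diamond r is true at c.
Satisfying worlds: {a, b, c, d, e, f, g}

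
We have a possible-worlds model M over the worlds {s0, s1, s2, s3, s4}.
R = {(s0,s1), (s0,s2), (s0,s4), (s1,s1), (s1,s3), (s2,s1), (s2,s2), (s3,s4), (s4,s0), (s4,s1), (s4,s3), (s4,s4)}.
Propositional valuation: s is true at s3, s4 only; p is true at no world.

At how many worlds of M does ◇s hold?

4

Let φ = ◇s. Evaluate φ at each world:
  s0 (successors {s1, s2, s4}): φ is true.
  s1 (successors {s1, s3}): φ is true.
  s2 (successors {s1, s2}): φ is false.
  s3 (successors {s4}): φ is true.
  s4 (successors {s0, s1, s3, s4}): φ is true.
For instance, at s3:
  At s3: ◇s requires s at some successor in {s4}.
    s holds at s4, so ◇s is true at s3.
Satisfying worlds: {s0, s1, s3, s4}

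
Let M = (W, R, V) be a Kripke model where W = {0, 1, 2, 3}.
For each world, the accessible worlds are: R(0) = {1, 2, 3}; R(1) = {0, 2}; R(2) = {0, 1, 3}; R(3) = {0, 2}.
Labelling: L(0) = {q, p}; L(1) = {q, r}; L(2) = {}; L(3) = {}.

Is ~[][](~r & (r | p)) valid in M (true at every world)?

Let φ = ~[][](~r & (r | p)). Evaluate φ at each world:
  0 (successors {1, 2, 3}): φ is true.
  1 (successors {0, 2}): φ is true.
  2 (successors {0, 1, 3}): φ is true.
  3 (successors {0, 2}): φ is true.
For instance, at 2:
  At 2: [][](~r & (r | p)) is false, so ~[][](~r & (r | p)) is true.
    At 2: [][](~r & (r | p)) requires [](~r & (r | p)) at every successor {0, 1, 3}.
      [](~r & (r | p)) fails at 0, so [][](~r & (r | p)) is false at 2.

Yes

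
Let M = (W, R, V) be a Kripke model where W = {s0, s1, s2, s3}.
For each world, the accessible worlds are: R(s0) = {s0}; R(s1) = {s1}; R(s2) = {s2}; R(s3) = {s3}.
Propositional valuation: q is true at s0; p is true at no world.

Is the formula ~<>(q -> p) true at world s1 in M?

At s1: <>(q -> p) is true, so ~<>(q -> p) is false.
  At s1: <>(q -> p) requires q -> p at some successor in {s1}.
    q -> p holds at s1, so <>(q -> p) is true at s1.

No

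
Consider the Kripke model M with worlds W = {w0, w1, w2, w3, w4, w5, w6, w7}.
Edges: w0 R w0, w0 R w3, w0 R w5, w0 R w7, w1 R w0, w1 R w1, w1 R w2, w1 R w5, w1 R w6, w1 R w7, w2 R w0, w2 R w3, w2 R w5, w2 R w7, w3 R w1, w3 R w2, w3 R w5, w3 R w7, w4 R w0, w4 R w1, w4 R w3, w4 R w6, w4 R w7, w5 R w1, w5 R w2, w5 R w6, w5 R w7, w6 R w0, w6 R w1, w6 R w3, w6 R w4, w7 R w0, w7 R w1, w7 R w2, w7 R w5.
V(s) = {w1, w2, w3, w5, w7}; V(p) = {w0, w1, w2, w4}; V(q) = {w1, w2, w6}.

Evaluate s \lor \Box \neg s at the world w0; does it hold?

No

At w0: s is false, \Box \neg s is false, so s \lor \Box \neg s is false.
  At w0: \Box \neg s requires \neg s at every successor {w0, w3, w5, w7}.
    \neg s fails at w3, so \Box \neg s is false at w0.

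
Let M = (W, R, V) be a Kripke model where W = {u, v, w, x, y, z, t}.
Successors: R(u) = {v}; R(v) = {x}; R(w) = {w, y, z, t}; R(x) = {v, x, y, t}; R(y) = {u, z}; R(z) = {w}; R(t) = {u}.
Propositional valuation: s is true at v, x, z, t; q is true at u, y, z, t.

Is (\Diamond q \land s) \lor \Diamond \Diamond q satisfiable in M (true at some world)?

Let φ = (\Diamond q \land s) \lor \Diamond \Diamond q. Evaluate φ at each world:
  u (successors {v}): φ is false.
  v (successors {x}): φ is true.
  w (successors {w, y, z, t}): φ is true.
  x (successors {v, x, y, t}): φ is true.
  y (successors {u, z}): φ is false.
  z (successors {w}): φ is true.
  t (successors {u}): φ is true.
Detail at v (witness):
  At v: \Diamond q \land s is false, \Diamond \Diamond q is true, so (\Diamond q \land s) \lor \Diamond \Diamond q is true.
    At v: \Diamond q is false, s is true, so \Diamond q \land s is false.
      At v: \Diamond q requires q at some successor in {x}.
        At x: q is false.
      So \Diamond q is false at v.
    At v: \Diamond \Diamond q requires \Diamond q at some successor in {x}.
      \Diamond q holds at x, so \Diamond \Diamond q is true at v.

Yes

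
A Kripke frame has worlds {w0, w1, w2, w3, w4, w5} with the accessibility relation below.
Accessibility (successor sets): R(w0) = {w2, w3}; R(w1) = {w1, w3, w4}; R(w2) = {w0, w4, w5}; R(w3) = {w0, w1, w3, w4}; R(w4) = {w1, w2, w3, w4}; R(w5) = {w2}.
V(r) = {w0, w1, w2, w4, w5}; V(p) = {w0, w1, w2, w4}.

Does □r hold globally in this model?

No

Let φ = □r. Evaluate φ at each world:
  w0 (successors {w2, w3}): φ is false.
  w1 (successors {w1, w3, w4}): φ is false.
  w2 (successors {w0, w4, w5}): φ is true.
  w3 (successors {w0, w1, w3, w4}): φ is false.
  w4 (successors {w1, w2, w3, w4}): φ is false.
  w5 (successors {w2}): φ is true.
Detail at w0 (counterexample):
  At w0: □r requires r at every successor {w2, w3}.
    r fails at w3, so □r is false at w0.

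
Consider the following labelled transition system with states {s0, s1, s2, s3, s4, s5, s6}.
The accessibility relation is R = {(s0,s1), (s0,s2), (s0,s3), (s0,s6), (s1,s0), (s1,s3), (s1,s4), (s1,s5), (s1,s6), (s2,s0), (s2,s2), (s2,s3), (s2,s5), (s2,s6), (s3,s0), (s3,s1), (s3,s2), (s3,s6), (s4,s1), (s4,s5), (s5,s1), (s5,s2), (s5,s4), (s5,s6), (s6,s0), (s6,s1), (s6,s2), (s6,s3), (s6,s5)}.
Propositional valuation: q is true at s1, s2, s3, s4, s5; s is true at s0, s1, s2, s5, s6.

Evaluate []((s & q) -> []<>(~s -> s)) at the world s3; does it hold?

Recall that []ψ holds at a world iff ψ holds at every accessible world, and <>ψ holds iff ψ holds at some accessible world.
At s3: []((s & q) -> []<>(~s -> s)) requires (s & q) -> []<>(~s -> s) at every successor {s0, s1, s2, s6}.
  At s0: (s & q) -> []<>(~s -> s) is true.
  At s1: (s & q) -> []<>(~s -> s) is true.
  At s2: (s & q) -> []<>(~s -> s) is true.
  At s6: (s & q) -> []<>(~s -> s) is true.
So []((s & q) -> []<>(~s -> s)) is true at s3.

Yes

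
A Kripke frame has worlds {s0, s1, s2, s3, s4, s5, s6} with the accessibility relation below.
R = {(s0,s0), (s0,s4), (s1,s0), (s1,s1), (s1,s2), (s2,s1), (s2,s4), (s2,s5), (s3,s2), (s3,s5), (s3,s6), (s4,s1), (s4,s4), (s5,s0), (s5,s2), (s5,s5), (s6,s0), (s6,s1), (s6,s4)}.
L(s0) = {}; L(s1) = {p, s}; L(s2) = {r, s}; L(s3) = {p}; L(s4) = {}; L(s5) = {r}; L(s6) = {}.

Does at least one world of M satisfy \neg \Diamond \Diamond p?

No

Recall that \Diamond ψ holds at a world iff ψ holds at some accessible world.
Let φ = \neg \Diamond \Diamond p. Evaluate φ at each world:
  s0 (successors {s0, s4}): φ is false.
  s1 (successors {s0, s1, s2}): φ is false.
  s2 (successors {s1, s4, s5}): φ is false.
  s3 (successors {s2, s5, s6}): φ is false.
  s4 (successors {s1, s4}): φ is false.
  s5 (successors {s0, s2, s5}): φ is false.
  s6 (successors {s0, s1, s4}): φ is false.
For instance, at s4:
  At s4: \Diamond \Diamond p is true, so \neg \Diamond \Diamond p is false.
    At s4: \Diamond \Diamond p requires \Diamond p at some successor in {s1, s4}.
      \Diamond p holds at s1, so \Diamond \Diamond p is true at s4.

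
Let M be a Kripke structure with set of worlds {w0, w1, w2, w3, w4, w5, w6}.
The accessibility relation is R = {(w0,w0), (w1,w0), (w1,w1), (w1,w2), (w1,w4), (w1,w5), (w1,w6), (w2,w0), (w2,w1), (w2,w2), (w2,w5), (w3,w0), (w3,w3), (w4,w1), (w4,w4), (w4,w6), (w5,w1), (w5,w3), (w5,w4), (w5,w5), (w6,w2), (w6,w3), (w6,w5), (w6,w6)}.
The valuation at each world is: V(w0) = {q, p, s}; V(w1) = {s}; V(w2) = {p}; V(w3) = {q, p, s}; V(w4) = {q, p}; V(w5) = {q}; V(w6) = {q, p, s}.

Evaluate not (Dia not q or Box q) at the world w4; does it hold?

No

At w4: Dia not q or Box q is true, so not (Dia not q or Box q) is false.
  At w4: Dia not q is true, Box q is false, so Dia not q or Box q is true.
    At w4: Dia not q requires not q at some successor in {w1, w4, w6}.
      not q holds at w1, so Dia not q is true at w4.
    At w4: Box q requires q at every successor {w1, w4, w6}.
      q fails at w1, so Box q is false at w4.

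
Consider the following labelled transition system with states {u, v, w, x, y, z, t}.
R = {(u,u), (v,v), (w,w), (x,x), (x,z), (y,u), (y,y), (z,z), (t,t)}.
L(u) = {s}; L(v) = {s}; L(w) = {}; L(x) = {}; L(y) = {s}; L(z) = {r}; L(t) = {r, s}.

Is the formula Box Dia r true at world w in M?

At w: Box Dia r requires Dia r at every successor {w}.
  Dia r fails at w, so Box Dia r is false at w.
    At w: Dia r requires r at some successor in {w}.
      At w: r is false.
    So Dia r is false at w.

No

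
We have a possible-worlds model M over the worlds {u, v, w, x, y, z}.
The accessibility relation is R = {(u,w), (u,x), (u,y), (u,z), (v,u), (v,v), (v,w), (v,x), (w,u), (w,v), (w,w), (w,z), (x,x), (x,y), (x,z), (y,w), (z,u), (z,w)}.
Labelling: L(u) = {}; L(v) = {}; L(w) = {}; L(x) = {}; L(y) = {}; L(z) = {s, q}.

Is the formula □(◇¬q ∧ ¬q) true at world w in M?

No

At w: □(◇¬q ∧ ¬q) requires ◇¬q ∧ ¬q at every successor {u, v, w, z}.
  ◇¬q ∧ ¬q fails at z, so □(◇¬q ∧ ¬q) is false at w.
    At z: ◇¬q is true, ¬q is false, so ◇¬q ∧ ¬q is false.
      At z: ◇¬q requires ¬q at some successor in {u, w}.
        ¬q holds at u, so ◇¬q is true at z.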